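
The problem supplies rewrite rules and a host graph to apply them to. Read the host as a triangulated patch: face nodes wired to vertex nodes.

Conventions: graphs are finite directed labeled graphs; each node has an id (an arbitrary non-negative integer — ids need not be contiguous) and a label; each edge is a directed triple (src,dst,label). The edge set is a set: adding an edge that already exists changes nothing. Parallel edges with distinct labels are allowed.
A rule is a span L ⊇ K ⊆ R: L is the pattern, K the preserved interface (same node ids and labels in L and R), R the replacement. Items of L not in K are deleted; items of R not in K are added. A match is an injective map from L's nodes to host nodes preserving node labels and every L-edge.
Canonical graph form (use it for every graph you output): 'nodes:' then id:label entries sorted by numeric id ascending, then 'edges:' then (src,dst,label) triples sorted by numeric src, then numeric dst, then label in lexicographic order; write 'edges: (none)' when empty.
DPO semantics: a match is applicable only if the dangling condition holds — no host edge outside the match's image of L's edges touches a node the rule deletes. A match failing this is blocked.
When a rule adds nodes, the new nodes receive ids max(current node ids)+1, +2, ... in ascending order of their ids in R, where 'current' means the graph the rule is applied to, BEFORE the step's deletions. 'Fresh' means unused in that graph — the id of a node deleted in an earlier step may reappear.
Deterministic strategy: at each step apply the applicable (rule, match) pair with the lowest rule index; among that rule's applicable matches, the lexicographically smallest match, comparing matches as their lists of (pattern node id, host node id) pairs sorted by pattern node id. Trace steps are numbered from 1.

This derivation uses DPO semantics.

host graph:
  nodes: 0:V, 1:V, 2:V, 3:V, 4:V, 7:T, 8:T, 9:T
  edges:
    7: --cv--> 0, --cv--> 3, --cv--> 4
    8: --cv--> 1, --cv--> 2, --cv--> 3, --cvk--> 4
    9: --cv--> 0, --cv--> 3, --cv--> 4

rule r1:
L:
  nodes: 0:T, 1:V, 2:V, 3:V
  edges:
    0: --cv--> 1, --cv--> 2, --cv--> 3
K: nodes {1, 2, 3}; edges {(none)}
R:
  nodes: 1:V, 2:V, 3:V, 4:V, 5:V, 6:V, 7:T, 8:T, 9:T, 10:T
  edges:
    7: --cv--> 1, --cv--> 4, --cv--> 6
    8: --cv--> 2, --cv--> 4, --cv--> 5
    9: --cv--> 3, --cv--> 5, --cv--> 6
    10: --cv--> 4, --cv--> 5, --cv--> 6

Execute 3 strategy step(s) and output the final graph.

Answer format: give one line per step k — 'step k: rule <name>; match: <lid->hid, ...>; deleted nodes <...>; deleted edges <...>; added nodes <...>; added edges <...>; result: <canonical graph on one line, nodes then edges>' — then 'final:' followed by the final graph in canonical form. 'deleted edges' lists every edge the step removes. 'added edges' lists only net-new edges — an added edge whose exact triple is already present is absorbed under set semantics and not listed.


step 1: rule r1; match: 0->7, 1->0, 2->3, 3->4; deleted nodes 7; deleted edges (7,0,cv); (7,3,cv); (7,4,cv); added nodes 10, 11, 12, 13, 14, 15, 16; added edges (13,0,cv); (13,10,cv); (13,12,cv); (14,3,cv); (14,10,cv); (14,11,cv); (15,4,cv); (15,11,cv); (15,12,cv); (16,10,cv); (16,11,cv); (16,12,cv); result: nodes: 0:V, 1:V, 2:V, 3:V, 4:V, 8:T, 9:T, 10:V, 11:V, 12:V, 13:T, 14:T, 15:T, 16:T edges: (8,1,cv); (8,2,cv); (8,3,cv); (8,4,cvk); (9,0,cv); (9,3,cv); (9,4,cv); (13,0,cv); (13,10,cv); (13,12,cv); (14,3,cv); (14,10,cv); (14,11,cv); (15,4,cv); (15,11,cv); (15,12,cv); (16,10,cv); (16,11,cv); (16,12,cv)
step 2: rule r1; match: 0->9, 1->0, 2->3, 3->4; deleted nodes 9; deleted edges (9,0,cv); (9,3,cv); (9,4,cv); added nodes 17, 18, 19, 20, 21, 22, 23; added edges (20,0,cv); (20,17,cv); (20,19,cv); (21,3,cv); (21,17,cv); (21,18,cv); (22,4,cv); (22,18,cv); (22,19,cv); (23,17,cv); (23,18,cv); (23,19,cv); result: nodes: 0:V, 1:V, 2:V, 3:V, 4:V, 8:T, 10:V, 11:V, 12:V, 13:T, 14:T, 15:T, 16:T, 17:V, 18:V, 19:V, 20:T, 21:T, 22:T, 23:T edges: (8,1,cv); (8,2,cv); (8,3,cv); (8,4,cvk); (13,0,cv); (13,10,cv); (13,12,cv); (14,3,cv); (14,10,cv); (14,11,cv); (15,4,cv); (15,11,cv); (15,12,cv); (16,10,cv); (16,11,cv); (16,12,cv); (20,0,cv); (20,17,cv); (20,19,cv); (21,3,cv); (21,17,cv); (21,18,cv); (22,4,cv); (22,18,cv); (22,19,cv); (23,17,cv); (23,18,cv); (23,19,cv)
step 3: rule r1; match: 0->13, 1->0, 2->10, 3->12; deleted nodes 13; deleted edges (13,0,cv); (13,10,cv); (13,12,cv); added nodes 24, 25, 26, 27, 28, 29, 30; added edges (27,0,cv); (27,24,cv); (27,26,cv); (28,10,cv); (28,24,cv); (28,25,cv); (29,12,cv); (29,25,cv); (29,26,cv); (30,24,cv); (30,25,cv); (30,26,cv); result: nodes: 0:V, 1:V, 2:V, 3:V, 4:V, 8:T, 10:V, 11:V, 12:V, 14:T, 15:T, 16:T, 17:V, 18:V, 19:V, 20:T, 21:T, 22:T, 23:T, 24:V, 25:V, 26:V, 27:T, 28:T, 29:T, 30:T edges: (8,1,cv); (8,2,cv); (8,3,cv); (8,4,cvk); (14,3,cv); (14,10,cv); (14,11,cv); (15,4,cv); (15,11,cv); (15,12,cv); (16,10,cv); (16,11,cv); (16,12,cv); (20,0,cv); (20,17,cv); (20,19,cv); (21,3,cv); (21,17,cv); (21,18,cv); (22,4,cv); (22,18,cv); (22,19,cv); (23,17,cv); (23,18,cv); (23,19,cv); (27,0,cv); (27,24,cv); (27,26,cv); (28,10,cv); (28,24,cv); (28,25,cv); (29,12,cv); (29,25,cv); (29,26,cv); (30,24,cv); (30,25,cv); (30,26,cv)
final:
nodes: 0:V, 1:V, 2:V, 3:V, 4:V, 8:T, 10:V, 11:V, 12:V, 14:T, 15:T, 16:T, 17:V, 18:V, 19:V, 20:T, 21:T, 22:T, 23:T, 24:V, 25:V, 26:V, 27:T, 28:T, 29:T, 30:T
edges: (8,1,cv); (8,2,cv); (8,3,cv); (8,4,cvk); (14,3,cv); (14,10,cv); (14,11,cv); (15,4,cv); (15,11,cv); (15,12,cv); (16,10,cv); (16,11,cv); (16,12,cv); (20,0,cv); (20,17,cv); (20,19,cv); (21,3,cv); (21,17,cv); (21,18,cv); (22,4,cv); (22,18,cv); (22,19,cv); (23,17,cv); (23,18,cv); (23,19,cv); (27,0,cv); (27,24,cv); (27,26,cv); (28,10,cv); (28,24,cv); (28,25,cv); (29,12,cv); (29,25,cv); (29,26,cv); (30,24,cv); (30,25,cv); (30,26,cv)


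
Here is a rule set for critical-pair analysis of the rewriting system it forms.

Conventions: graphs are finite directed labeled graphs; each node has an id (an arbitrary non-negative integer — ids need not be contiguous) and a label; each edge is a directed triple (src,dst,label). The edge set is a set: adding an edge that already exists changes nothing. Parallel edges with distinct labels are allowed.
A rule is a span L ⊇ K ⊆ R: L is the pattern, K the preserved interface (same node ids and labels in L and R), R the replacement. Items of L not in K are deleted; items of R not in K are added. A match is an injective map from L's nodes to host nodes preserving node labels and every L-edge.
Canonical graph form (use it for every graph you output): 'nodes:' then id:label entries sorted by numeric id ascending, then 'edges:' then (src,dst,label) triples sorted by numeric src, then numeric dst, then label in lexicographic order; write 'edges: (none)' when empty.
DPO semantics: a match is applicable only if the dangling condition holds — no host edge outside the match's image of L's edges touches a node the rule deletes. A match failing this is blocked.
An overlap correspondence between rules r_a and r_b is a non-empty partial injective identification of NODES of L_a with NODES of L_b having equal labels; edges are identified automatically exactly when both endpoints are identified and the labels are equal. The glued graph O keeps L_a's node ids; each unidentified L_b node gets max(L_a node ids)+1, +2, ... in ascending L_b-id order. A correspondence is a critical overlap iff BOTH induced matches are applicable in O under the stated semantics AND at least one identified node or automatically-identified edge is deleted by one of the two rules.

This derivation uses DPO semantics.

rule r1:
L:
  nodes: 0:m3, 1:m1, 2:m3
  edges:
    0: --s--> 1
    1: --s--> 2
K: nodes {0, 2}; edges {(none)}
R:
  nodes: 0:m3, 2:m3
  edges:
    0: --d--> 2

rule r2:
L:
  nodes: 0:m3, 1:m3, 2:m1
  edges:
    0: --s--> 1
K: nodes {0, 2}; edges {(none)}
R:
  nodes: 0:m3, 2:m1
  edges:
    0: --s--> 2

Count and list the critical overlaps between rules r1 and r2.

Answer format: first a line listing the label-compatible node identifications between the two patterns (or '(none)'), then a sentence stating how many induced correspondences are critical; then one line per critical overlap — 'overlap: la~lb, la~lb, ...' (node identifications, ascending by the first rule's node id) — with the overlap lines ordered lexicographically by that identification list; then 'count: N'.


label-compatible node identifications between L(r1) and L(r2): 0~0, 0~1, 1~2, 2~0, 2~1
3 of the induced correspondences are critical overlaps of r1 and r2.
overlap: 0~0, 1~2
overlap: 1~2
overlap: 1~2, 2~0
count: 3


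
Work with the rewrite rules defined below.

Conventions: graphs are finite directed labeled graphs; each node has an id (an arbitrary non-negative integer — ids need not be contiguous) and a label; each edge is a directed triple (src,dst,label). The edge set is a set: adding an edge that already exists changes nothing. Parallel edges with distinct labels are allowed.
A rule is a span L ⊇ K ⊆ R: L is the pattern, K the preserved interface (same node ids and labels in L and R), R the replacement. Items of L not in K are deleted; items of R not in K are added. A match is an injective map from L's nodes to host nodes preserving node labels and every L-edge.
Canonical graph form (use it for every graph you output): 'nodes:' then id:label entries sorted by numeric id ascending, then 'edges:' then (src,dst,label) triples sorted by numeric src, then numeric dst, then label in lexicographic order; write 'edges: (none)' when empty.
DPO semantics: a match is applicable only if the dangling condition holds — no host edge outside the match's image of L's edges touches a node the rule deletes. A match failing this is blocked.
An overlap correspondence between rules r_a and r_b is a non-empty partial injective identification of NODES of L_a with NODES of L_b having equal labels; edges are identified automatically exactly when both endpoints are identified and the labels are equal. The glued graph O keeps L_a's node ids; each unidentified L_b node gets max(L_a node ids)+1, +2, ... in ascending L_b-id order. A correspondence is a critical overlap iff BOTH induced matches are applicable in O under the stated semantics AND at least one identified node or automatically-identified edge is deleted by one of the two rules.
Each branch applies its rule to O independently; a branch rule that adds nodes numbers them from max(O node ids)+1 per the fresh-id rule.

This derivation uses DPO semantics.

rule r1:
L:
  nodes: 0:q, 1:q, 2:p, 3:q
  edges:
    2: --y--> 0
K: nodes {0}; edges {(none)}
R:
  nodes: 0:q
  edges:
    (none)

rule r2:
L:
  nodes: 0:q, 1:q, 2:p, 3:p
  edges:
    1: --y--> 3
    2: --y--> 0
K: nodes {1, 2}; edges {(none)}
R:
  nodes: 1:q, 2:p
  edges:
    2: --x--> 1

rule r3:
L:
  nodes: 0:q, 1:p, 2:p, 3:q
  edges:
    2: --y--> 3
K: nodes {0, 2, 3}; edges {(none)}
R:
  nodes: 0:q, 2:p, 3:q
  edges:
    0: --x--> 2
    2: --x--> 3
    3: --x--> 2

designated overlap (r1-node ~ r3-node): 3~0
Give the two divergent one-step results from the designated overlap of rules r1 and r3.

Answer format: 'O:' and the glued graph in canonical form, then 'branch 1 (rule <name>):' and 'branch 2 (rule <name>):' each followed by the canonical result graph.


O:
nodes: 0:q, 1:q, 2:p, 3:q, 4:p, 5:p, 6:q
edges: (2,0,y); (5,6,y)
branch 1 (rule r1):
nodes: 0:q, 4:p, 5:p, 6:q
edges: (5,6,y)
branch 2 (rule r3):
nodes: 0:q, 1:q, 2:p, 3:q, 5:p, 6:q
edges: (2,0,y); (3,5,x); (5,6,x); (6,5,x)


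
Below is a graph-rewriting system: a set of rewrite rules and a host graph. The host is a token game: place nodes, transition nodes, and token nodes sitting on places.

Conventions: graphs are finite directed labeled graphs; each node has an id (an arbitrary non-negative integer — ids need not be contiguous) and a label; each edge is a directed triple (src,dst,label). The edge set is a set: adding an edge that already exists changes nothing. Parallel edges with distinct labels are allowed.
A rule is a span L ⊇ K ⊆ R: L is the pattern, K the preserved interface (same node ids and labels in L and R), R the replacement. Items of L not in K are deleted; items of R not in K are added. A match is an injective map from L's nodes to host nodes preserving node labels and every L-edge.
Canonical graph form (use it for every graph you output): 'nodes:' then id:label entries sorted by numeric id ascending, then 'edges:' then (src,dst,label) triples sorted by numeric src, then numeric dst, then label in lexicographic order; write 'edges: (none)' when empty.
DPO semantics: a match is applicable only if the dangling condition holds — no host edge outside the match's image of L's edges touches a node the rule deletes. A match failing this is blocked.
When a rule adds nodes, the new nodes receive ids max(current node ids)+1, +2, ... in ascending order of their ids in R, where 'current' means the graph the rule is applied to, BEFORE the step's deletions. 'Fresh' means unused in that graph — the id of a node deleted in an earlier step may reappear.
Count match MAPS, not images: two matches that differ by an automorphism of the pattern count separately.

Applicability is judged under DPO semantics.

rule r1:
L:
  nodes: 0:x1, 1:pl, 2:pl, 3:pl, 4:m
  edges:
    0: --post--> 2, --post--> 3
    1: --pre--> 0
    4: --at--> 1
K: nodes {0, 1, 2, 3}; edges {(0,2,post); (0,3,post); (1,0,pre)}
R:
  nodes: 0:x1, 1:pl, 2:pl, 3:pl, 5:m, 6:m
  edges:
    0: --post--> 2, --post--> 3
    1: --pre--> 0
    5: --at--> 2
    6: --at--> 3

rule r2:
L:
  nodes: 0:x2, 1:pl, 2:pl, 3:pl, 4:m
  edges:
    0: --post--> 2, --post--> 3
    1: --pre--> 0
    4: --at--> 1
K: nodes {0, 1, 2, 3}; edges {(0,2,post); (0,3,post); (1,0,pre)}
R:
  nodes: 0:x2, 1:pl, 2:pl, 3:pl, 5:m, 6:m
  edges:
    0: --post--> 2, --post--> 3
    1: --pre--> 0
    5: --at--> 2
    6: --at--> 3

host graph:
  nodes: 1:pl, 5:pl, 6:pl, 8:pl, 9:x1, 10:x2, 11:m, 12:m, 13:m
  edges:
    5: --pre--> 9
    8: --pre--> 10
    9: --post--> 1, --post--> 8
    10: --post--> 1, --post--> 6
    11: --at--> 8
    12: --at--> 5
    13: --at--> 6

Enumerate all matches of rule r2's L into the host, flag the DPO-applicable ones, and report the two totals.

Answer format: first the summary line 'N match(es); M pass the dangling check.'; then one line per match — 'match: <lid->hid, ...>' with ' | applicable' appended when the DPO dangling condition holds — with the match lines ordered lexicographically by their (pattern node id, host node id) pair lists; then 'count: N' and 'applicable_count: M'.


2 match(es); 2 pass the dangling check.
match: 0->10, 1->8, 2->1, 3->6, 4->11 | applicable
match: 0->10, 1->8, 2->6, 3->1, 4->11 | applicable
count: 2
applicable_count: 2


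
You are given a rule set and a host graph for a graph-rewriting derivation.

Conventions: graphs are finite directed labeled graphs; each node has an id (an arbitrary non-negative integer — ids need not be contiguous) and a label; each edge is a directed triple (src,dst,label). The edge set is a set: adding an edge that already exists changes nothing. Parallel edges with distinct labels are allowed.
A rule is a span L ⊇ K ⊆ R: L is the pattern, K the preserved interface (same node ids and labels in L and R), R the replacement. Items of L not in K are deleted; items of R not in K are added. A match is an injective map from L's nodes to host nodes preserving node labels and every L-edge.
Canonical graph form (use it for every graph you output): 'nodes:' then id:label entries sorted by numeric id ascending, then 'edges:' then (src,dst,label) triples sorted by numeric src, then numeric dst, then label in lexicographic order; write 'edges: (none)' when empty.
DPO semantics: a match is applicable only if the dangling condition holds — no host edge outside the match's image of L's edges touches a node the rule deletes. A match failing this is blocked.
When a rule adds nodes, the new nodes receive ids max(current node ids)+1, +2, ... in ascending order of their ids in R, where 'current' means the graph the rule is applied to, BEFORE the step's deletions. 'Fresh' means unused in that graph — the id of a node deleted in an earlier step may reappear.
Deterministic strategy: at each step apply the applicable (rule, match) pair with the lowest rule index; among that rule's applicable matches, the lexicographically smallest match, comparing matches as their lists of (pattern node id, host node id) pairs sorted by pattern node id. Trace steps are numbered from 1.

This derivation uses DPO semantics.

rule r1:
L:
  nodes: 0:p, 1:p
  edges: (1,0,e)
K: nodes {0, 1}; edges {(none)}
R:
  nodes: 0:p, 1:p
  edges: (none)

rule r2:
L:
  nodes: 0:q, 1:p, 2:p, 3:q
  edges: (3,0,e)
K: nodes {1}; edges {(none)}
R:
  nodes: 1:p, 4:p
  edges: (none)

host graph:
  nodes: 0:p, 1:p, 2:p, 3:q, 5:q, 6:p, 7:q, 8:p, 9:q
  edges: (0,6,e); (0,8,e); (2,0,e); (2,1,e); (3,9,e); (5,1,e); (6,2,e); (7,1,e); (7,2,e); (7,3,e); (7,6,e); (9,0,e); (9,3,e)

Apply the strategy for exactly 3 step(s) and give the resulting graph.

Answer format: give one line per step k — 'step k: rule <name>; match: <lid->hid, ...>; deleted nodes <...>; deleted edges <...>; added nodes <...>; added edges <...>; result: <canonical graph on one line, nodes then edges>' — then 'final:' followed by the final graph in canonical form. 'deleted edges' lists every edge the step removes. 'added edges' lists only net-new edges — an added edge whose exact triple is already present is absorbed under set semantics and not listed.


step 1: rule r1; match: 0->0, 1->2; deleted nodes (none); deleted edges (2,0,e); added nodes (none); added edges (none); result: nodes: 0:p, 1:p, 2:p, 3:q, 5:q, 6:p, 7:q, 8:p, 9:q edges: (0,6,e); (0,8,e); (2,1,e); (3,9,e); (5,1,e); (6,2,e); (7,1,e); (7,2,e); (7,3,e); (7,6,e); (9,0,e); (9,3,e)
step 2: rule r1; match: 0->1, 1->2; deleted nodes (none); deleted edges (2,1,e); added nodes (none); added edges (none); result: nodes: 0:p, 1:p, 2:p, 3:q, 5:q, 6:p, 7:q, 8:p, 9:q edges: (0,6,e); (0,8,e); (3,9,e); (5,1,e); (6,2,e); (7,1,e); (7,2,e); (7,3,e); (7,6,e); (9,0,e); (9,3,e)
step 3: rule r1; match: 0->2, 1->6; deleted nodes (none); deleted edges (6,2,e); added nodes (none); added edges (none); result: nodes: 0:p, 1:p, 2:p, 3:q, 5:q, 6:p, 7:q, 8:p, 9:q edges: (0,6,e); (0,8,e); (3,9,e); (5,1,e); (7,1,e); (7,2,e); (7,3,e); (7,6,e); (9,0,e); (9,3,e)
final:
nodes: 0:p, 1:p, 2:p, 3:q, 5:q, 6:p, 7:q, 8:p, 9:q
edges: (0,6,e); (0,8,e); (3,9,e); (5,1,e); (7,1,e); (7,2,e); (7,3,e); (7,6,e); (9,0,e); (9,3,e)


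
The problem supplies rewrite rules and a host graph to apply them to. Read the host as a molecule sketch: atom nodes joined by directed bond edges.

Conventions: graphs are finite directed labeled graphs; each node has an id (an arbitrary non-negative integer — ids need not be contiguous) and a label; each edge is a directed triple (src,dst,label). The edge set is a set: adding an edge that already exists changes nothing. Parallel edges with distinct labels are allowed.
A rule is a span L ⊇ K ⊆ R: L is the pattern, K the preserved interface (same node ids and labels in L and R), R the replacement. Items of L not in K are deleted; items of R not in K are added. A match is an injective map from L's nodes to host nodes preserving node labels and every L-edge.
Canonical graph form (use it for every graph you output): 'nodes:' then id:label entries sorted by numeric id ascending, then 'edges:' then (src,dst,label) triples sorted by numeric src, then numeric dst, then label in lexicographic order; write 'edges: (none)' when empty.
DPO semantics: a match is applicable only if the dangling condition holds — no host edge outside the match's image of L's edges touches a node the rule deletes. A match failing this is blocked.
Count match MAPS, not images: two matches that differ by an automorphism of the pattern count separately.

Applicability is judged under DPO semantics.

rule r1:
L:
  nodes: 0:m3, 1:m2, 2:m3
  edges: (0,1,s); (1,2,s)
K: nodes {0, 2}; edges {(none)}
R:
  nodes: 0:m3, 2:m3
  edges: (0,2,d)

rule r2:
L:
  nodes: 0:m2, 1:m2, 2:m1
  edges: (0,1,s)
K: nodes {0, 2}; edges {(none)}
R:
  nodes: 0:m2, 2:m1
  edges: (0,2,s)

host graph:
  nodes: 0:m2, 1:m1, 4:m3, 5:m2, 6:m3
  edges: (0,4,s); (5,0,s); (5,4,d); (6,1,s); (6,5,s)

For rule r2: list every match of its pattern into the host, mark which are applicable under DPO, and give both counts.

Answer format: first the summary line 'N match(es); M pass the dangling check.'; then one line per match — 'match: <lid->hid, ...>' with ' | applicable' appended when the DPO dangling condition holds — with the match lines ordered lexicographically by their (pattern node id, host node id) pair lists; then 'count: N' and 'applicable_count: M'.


1 match(es); 0 pass the dangling check.
match: 0->5, 1->0, 2->1
count: 1
applicable_count: 0


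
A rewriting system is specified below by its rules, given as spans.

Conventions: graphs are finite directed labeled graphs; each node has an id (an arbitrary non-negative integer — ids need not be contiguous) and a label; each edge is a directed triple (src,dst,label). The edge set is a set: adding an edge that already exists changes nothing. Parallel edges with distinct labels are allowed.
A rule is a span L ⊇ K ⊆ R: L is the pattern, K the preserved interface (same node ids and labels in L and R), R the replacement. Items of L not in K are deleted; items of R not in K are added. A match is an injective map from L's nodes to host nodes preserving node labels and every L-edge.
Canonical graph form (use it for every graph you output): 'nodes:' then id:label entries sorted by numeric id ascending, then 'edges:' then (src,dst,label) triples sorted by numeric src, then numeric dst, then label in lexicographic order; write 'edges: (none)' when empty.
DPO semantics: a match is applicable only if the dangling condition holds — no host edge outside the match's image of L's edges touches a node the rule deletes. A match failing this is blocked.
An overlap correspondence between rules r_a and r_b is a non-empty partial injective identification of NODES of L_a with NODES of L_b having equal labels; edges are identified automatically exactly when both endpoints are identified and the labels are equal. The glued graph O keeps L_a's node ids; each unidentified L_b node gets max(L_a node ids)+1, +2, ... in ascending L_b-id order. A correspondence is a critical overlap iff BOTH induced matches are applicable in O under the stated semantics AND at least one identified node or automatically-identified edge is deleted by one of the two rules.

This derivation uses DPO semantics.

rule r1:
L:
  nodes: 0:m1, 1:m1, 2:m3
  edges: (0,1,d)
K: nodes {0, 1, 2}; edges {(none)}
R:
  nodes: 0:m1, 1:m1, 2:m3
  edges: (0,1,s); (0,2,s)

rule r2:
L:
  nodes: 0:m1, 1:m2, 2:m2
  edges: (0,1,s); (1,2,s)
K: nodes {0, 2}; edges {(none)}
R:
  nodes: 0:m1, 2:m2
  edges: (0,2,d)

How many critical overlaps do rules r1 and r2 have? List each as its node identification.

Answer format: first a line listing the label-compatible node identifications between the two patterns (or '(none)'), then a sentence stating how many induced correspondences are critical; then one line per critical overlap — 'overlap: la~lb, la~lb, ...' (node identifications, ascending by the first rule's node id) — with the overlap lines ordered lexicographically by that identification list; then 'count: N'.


label-compatible node identifications between L(r1) and L(r2): 0~0, 1~0
0 of the induced correspondences are critical overlaps of r1 and r2.
count: 0


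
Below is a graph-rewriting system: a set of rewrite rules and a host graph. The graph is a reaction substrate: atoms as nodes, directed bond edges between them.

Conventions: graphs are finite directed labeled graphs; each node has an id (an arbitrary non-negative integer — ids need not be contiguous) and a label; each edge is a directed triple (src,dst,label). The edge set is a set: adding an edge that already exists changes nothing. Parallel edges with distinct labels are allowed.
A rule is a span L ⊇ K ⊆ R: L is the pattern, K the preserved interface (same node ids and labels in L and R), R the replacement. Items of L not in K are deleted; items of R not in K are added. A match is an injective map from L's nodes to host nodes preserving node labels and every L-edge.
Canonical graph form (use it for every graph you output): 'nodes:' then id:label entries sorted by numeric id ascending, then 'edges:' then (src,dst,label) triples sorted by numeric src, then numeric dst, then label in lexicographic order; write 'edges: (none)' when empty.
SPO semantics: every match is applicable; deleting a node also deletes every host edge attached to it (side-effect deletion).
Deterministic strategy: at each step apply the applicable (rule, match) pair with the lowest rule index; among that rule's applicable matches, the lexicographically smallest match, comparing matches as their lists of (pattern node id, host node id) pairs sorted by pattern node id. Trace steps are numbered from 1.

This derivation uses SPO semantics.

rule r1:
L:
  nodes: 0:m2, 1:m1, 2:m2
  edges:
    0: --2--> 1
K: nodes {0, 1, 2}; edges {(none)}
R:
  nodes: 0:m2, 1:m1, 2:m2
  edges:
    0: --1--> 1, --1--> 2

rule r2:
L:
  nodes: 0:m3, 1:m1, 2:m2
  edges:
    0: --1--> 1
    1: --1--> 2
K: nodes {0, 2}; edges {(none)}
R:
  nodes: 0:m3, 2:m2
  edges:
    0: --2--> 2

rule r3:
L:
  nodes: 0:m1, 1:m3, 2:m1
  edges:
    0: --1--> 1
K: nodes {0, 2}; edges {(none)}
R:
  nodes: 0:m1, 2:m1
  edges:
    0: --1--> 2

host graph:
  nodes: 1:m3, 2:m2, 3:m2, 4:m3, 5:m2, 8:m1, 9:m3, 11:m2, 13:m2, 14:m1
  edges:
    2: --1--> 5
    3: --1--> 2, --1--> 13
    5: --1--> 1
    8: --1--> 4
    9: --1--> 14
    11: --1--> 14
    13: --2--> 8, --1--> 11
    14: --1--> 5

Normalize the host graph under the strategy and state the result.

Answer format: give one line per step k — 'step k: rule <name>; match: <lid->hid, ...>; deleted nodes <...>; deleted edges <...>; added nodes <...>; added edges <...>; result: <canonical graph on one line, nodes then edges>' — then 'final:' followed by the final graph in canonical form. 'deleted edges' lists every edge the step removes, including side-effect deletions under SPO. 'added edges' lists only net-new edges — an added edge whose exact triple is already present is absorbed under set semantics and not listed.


step 1: rule r1; match: 0->13, 1->8, 2->2; deleted nodes (none); deleted edges (13,8,2); added nodes (none); added edges (13,2,1); (13,8,1); result: nodes: 1:m3, 2:m2, 3:m2, 4:m3, 5:m2, 8:m1, 9:m3, 11:m2, 13:m2, 14:m1 edges: (2,5,1); (3,2,1); (3,13,1); (5,1,1); (8,4,1); (9,14,1); (11,14,1); (13,2,1); (13,8,1); (13,11,1); (14,5,1)
step 2: rule r2; match: 0->9, 1->14, 2->5; deleted nodes 14; deleted edges (9,14,1); (11,14,1); (14,5,1); added nodes (none); added edges (9,5,2); result: nodes: 1:m3, 2:m2, 3:m2, 4:m3, 5:m2, 8:m1, 9:m3, 11:m2, 13:m2 edges: (2,5,1); (3,2,1); (3,13,1); (5,1,1); (8,4,1); (9,5,2); (13,2,1); (13,8,1); (13,11,1)
final:
nodes: 1:m3, 2:m2, 3:m2, 4:m3, 5:m2, 8:m1, 9:m3, 11:m2, 13:m2
edges: (2,5,1); (3,2,1); (3,13,1); (5,1,1); (8,4,1); (9,5,2); (13,2,1); (13,8,1); (13,11,1)


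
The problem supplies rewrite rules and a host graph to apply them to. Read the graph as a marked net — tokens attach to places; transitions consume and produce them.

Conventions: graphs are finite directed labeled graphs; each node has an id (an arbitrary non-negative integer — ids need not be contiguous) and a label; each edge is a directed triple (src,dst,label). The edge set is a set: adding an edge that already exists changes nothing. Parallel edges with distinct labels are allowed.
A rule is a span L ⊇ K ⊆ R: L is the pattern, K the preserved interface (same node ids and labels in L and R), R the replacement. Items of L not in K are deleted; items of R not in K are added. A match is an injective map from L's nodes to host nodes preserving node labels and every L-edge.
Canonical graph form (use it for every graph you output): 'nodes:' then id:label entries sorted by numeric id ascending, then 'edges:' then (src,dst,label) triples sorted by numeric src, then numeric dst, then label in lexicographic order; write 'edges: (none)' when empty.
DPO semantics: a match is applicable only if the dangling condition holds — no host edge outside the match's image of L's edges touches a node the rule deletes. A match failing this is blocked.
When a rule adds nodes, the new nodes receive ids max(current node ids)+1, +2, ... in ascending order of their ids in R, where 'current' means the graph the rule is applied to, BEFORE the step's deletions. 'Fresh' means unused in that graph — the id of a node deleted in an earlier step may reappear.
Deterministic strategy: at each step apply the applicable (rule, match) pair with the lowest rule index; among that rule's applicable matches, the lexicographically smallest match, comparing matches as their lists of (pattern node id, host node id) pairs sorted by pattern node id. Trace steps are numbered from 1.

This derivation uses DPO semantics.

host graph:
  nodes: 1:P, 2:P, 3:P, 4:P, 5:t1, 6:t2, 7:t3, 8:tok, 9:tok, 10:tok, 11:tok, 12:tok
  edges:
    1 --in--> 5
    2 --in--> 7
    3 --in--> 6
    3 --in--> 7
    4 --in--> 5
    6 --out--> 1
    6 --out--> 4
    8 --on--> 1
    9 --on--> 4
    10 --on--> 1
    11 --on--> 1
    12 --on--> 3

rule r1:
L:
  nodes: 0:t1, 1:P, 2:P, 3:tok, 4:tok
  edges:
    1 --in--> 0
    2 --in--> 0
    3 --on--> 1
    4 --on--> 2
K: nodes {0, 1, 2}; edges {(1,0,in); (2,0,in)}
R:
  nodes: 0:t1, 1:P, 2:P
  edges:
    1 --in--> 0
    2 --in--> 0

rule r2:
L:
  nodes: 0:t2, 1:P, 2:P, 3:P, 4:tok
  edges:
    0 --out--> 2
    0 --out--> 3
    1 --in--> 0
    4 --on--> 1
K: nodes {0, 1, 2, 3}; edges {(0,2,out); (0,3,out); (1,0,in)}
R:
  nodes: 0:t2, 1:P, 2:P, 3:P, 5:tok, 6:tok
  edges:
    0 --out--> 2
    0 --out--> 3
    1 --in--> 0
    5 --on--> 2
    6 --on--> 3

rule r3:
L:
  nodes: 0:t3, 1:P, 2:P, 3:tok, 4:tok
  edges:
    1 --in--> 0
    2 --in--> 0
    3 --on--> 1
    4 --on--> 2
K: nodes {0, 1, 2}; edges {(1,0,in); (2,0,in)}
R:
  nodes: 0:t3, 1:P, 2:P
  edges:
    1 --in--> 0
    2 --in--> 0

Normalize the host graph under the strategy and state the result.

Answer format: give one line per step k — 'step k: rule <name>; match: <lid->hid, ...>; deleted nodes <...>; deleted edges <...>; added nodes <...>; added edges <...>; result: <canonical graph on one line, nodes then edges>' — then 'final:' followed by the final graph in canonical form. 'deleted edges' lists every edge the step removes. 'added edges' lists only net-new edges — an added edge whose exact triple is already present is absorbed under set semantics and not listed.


step 1: rule r1; match: 0->5, 1->1, 2->4, 3->8, 4->9; deleted nodes 8, 9; deleted edges (8,1,on); (9,4,on); added nodes (none); added edges (none); result: nodes: 1:P, 2:P, 3:P, 4:P, 5:t1, 6:t2, 7:t3, 10:tok, 11:tok, 12:tok edges: (1,5,in); (2,7,in); (3,6,in); (3,7,in); (4,5,in); (6,1,out); (6,4,out); (10,1,on); (11,1,on); (12,3,on)
step 2: rule r2; match: 0->6, 1->3, 2->1, 3->4, 4->12; deleted nodes 12; deleted edges (12,3,on); added nodes 13, 14; added edges (13,1,on); (14,4,on); result: nodes: 1:P, 2:P, 3:P, 4:P, 5:t1, 6:t2, 7:t3, 10:tok, 11:tok, 13:tok, 14:tok edges: (1,5,in); (2,7,in); (3,6,in); (3,7,in); (4,5,in); (6,1,out); (6,4,out); (10,1,on); (11,1,on); (13,1,on); (14,4,on)
step 3: rule r1; match: 0->5, 1->1, 2->4, 3->10, 4->14; deleted nodes 10, 14; deleted edges (10,1,on); (14,4,on); added nodes (none); added edges (none); result: nodes: 1:P, 2:P, 3:P, 4:P, 5:t1, 6:t2, 7:t3, 11:tok, 13:tok edges: (1,5,in); (2,7,in); (3,6,in); (3,7,in); (4,5,in); (6,1,out); (6,4,out); (11,1,on); (13,1,on)
final:
nodes: 1:P, 2:P, 3:P, 4:P, 5:t1, 6:t2, 7:t3, 11:tok, 13:tok
edges: (1,5,in); (2,7,in); (3,6,in); (3,7,in); (4,5,in); (6,1,out); (6,4,out); (11,1,on); (13,1,on)


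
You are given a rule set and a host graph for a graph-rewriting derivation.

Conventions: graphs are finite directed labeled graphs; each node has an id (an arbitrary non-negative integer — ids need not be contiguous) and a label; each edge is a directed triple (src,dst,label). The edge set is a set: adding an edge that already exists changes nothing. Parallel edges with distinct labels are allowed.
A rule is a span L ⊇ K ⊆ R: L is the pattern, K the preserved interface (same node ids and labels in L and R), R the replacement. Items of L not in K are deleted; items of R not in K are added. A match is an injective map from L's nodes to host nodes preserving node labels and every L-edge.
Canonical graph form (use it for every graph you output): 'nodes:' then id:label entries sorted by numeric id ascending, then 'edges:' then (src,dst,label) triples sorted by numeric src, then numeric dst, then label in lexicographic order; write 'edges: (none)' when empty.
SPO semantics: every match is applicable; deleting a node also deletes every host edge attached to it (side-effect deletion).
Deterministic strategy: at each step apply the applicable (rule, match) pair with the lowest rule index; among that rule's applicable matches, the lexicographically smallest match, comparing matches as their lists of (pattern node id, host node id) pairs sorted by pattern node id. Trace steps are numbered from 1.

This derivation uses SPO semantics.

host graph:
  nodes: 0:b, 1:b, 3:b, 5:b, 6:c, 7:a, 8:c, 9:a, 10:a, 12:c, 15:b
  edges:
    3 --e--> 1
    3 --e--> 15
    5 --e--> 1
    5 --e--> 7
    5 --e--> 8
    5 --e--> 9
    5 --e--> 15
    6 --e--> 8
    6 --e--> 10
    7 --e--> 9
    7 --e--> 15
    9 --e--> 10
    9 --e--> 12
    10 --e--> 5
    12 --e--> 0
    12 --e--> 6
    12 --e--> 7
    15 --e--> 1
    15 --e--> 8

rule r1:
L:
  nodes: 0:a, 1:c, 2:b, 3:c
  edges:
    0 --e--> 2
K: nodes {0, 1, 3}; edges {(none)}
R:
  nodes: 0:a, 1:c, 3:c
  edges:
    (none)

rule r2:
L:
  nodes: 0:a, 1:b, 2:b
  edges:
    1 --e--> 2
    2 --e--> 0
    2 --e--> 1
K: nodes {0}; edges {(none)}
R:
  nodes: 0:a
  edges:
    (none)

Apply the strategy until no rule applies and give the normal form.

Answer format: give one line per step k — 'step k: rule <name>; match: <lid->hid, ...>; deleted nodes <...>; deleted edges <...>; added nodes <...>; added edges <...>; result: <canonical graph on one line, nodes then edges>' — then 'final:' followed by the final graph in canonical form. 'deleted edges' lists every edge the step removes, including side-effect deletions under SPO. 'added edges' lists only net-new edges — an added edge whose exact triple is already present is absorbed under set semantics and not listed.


step 1: rule r1; match: 0->7, 1->6, 2->15, 3->8; deleted nodes 15; deleted edges (3,15,e); (5,15,e); (7,15,e); (15,1,e); (15,8,e); added nodes (none); added edges (none); result: nodes: 0:b, 1:b, 3:b, 5:b, 6:c, 7:a, 8:c, 9:a, 10:a, 12:c edges: (3,1,e); (5,1,e); (5,7,e); (5,8,e); (5,9,e); (6,8,e); (6,10,e); (7,9,e); (9,10,e); (9,12,e); (10,5,e); (12,0,e); (12,6,e); (12,7,e)
step 2: rule r1; match: 0->10, 1->6, 2->5, 3->8; deleted nodes 5; deleted edges (5,1,e); (5,7,e); (5,8,e); (5,9,e); (10,5,e); added nodes (none); added edges (none); result: nodes: 0:b, 1:b, 3:b, 6:c, 7:a, 8:c, 9:a, 10:a, 12:c edges: (3,1,e); (6,8,e); (6,10,e); (7,9,e); (9,10,e); (9,12,e); (12,0,e); (12,6,e); (12,7,e)
final:
nodes: 0:b, 1:b, 3:b, 6:c, 7:a, 8:c, 9:a, 10:a, 12:c
edges: (3,1,e); (6,8,e); (6,10,e); (7,9,e); (9,10,e); (9,12,e); (12,0,e); (12,6,e); (12,7,e)


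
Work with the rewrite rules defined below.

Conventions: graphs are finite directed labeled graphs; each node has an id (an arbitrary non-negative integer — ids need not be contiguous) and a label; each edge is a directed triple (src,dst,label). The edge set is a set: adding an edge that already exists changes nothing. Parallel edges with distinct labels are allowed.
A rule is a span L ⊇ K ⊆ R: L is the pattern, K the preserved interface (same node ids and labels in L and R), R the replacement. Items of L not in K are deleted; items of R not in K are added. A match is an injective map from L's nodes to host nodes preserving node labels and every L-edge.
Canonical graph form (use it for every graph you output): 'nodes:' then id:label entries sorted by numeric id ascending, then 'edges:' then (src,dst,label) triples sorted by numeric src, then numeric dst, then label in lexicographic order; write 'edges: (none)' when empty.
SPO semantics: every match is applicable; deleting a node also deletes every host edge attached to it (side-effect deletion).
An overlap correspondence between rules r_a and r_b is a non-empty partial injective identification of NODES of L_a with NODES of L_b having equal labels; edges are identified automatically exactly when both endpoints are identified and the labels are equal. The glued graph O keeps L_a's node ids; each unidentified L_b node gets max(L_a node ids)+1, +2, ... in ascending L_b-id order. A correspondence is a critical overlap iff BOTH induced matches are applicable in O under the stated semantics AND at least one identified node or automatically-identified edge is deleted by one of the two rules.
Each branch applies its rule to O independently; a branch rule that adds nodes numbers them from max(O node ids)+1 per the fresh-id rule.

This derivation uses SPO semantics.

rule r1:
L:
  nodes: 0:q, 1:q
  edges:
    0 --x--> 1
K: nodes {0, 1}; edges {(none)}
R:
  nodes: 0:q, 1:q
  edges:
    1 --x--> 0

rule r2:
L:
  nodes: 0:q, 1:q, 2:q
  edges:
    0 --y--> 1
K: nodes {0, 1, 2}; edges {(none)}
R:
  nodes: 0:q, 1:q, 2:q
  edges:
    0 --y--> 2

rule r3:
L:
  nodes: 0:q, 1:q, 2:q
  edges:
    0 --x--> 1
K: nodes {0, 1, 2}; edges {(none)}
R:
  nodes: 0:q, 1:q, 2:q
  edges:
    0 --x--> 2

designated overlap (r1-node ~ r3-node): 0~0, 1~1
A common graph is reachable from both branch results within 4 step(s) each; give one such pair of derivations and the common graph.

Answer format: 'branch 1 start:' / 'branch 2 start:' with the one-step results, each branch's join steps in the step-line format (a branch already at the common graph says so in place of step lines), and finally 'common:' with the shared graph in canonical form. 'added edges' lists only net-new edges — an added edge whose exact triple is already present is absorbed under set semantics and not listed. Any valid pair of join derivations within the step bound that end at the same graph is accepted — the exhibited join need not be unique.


branch 1 start:
nodes: 0:q, 1:q, 2:q
edges: (1,0,x)
branch 2 start:
nodes: 0:q, 1:q, 2:q
edges: (0,2,x)
branch 1 step 1: rule r1; match: 0->1, 1->0; deleted nodes (none); deleted edges (1,0,x); added nodes (none); added edges (0,1,x); result: nodes: 0:q, 1:q, 2:q edges: (0,1,x)
branch 2 step 1: rule r3; match: 0->0, 1->2, 2->1; deleted nodes (none); deleted edges (0,2,x); added nodes (none); added edges (0,1,x); result: nodes: 0:q, 1:q, 2:q edges: (0,1,x)
common:
nodes: 0:q, 1:q, 2:q
edges: (0,1,x)


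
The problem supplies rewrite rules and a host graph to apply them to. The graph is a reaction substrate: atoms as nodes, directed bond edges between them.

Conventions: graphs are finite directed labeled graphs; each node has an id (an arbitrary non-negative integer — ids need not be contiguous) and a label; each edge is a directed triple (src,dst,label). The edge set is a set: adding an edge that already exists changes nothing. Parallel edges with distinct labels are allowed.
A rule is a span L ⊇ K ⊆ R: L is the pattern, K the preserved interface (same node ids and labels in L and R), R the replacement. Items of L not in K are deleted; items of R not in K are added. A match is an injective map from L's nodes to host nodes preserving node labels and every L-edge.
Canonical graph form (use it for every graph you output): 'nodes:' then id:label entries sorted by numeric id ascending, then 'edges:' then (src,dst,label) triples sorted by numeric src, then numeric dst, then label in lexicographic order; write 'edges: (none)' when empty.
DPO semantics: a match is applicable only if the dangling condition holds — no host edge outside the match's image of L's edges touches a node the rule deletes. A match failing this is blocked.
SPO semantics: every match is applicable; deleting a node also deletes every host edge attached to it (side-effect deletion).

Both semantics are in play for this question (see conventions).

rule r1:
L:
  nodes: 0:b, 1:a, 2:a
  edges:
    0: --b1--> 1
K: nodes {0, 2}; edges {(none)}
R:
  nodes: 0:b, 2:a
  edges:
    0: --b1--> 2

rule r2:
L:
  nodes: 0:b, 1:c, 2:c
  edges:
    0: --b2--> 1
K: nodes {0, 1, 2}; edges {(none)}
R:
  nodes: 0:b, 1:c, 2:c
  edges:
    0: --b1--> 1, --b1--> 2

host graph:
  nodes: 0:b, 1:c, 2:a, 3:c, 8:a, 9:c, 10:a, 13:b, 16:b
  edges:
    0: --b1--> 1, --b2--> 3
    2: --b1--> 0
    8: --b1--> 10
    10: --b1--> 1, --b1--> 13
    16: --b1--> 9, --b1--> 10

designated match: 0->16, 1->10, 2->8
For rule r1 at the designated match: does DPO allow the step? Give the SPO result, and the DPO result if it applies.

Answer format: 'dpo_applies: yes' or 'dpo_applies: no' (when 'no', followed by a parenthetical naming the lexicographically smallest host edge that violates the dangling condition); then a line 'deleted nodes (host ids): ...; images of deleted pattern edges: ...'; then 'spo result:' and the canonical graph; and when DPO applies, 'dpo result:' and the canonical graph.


dpo_applies: no
(the rule deletes node 10, which keeps host edge (8,10,b1) outside the match image — the dangling condition fails, DPO blocks; SPO proceeds and side-deletes such edges)
deleted nodes (host ids): 10; images of deleted pattern edges: (16,10,b1)
spo result:
nodes: 0:b, 1:c, 2:a, 3:c, 8:a, 9:c, 13:b, 16:b
edges: (0,1,b1); (0,3,b2); (2,0,b1); (16,8,b1); (16,9,b1)
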